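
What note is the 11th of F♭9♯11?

Bb

F♭9♯11 is built on Fb; its 11th is an augmented 11th above the root.
A fourth above F uses the letter B, and the augmented 11th above Fb is Bb.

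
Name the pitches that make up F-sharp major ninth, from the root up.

F-sharp A-sharp C-sharp E-sharp G-sharp

F-sharp major ninth: major ninth on F-sharp.
Root: F-sharp
Major 3rd (3rd): A-sharp
Perfect 5th (5th): C-sharp
Major 7th (7th): E-sharp
Major 9th (9th): G-sharp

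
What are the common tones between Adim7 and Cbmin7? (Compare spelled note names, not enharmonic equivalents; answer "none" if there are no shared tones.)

Gb

Adim7 = A, C, Eb, Gb.
Cbmin7 = Cb, Ebb, Gb, Bbb.
Shared: Gb.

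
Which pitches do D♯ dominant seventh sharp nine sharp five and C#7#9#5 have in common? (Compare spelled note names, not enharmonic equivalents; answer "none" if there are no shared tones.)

C#

D♯ dominant seventh sharp nine sharp five = D#, F##, A##, C#, E##.
C#7#9#5 = C#, E#, G##, B, D##.
Shared: C#.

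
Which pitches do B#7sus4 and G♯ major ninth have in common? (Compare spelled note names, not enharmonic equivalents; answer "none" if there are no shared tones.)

B#, F##, A#

B#7sus4 = B#, E#, F##, A#.
G♯ major ninth = G#, B#, D#, F##, A#.
Shared: B#, F##, A#.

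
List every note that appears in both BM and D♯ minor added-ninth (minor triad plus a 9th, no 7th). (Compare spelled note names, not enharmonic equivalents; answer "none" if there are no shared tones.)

BM = B, D#, F#.
D♯ minor added-ninth = D#, F#, A#, E#.
Shared: D#, F#.

D# F#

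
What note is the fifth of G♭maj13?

G♭maj13 is built on Gb; its 5th is a perfect 5th above the root.
A fifth above G uses the letter D, and the perfect 5th above Gb is Db.

Db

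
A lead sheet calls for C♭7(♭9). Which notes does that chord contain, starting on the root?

Cb – Eb – Gb – Bbb – Dbb

C♭7(♭9): dominant seventh flat nine on Cb.
Root: Cb
Major 3rd (3rd): Eb
Perfect 5th (5th): Gb
Minor 7th (7th): Bbb
Minor 9th (9th): Dbb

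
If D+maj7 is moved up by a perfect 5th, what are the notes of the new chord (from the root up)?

A perfect 5th up from D is A, so the new chord is A augmented major seventh.
- root: A
- major 3rd: C♯
- augmented 5th: E♯
- major 7th: G♯

A C♯ E♯ G♯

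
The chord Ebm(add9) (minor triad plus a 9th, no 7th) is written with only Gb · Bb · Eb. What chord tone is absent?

The full Ebm(add9) chord is Eb, Gb, Bb, F.
Comparing with the voicing, the major 9th (9th) — F — is absent.

F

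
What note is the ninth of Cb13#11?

Cb13#11 is built on Cb; its 9th is a major 9th above the root.
A second above C uses the letter D, and the major 9th above Cb is Db.

Db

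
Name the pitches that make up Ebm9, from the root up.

Root E♭, quality minor ninth:
root → E♭
3rd (minor 3rd) → G♭
5th (perfect 5th) → B♭
7th (minor 7th) → D♭
9th (major 9th) → F

E♭ – G♭ – B♭ – D♭ – F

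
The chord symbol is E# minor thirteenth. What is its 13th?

E# minor thirteenth is built on E-sharp; its 13th is a major 13th above the root.
A sixth above E uses the letter C, and the major 13th above E-sharp is C-double-sharp.

C-double-sharp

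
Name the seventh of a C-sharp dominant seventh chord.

B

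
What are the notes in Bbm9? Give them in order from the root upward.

Bb, Db, F, Ab, C

Root Bb, quality minor ninth:
root → Bb
3rd (minor 3rd) → Db
5th (perfect 5th) → F
7th (minor 7th) → Ab
9th (major 9th) → C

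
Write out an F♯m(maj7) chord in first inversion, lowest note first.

A, C#, E#, F#

F♯m(maj7) = F#–A–C#–E#; first inversion → third (A) lowest.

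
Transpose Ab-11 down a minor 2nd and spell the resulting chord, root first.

G Bb D F A C

Transposed root: Ab → G (minor 2nd down). So we spell G minor eleventh:
- root: G
- minor 3rd: Bb
- perfect 5th: D
- minor 7th: F
- major 9th: A
- perfect 11th: C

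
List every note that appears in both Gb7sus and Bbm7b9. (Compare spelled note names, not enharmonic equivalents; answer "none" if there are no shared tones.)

Cb, Db

Gb7sus = Gb, Cb, Db, Fb.
Bbm7b9 = Bb, Db, F, Ab, Cb.
Shared: Cb, Db.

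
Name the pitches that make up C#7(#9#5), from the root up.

C#7(#9#5): dominant seventh sharp nine sharp five on C#.
root → C#
3rd (major 3rd) → E#
5th (augmented 5th) → G##
7th (minor 7th) → B
9th (augmented 9th) → D##

C#  E#  G##  B  D##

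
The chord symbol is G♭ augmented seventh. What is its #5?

D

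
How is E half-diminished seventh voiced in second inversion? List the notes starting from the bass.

E half-diminished seventh = E–G–B-flat–D; second inversion → fifth (B-flat) lowest.

B-flat, D, E, G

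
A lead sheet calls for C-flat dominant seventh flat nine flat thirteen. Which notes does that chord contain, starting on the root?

C-flat, E-flat, G-flat, B-double-flat, D-double-flat, A-double-flat

Root C-flat, quality dominant seventh flat nine flat thirteen:
- root: C-flat
- major 3rd: E-flat
- perfect 5th: G-flat
- minor 7th: B-double-flat
- minor 9th: D-double-flat
- minor 13th: A-double-flat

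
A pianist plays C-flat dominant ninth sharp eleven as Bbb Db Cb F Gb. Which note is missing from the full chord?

C-flat dominant ninth sharp eleven = Cb, Eb, Gb, Bbb, Db, F. The voicing lacks the 3rd (major 3rd), Eb.

Eb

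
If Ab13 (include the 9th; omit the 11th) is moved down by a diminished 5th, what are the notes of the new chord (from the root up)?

D F# A C E B

Transposed root: Ab → D (diminished 5th down). So we spell D dominant thirteenth:
Root: D
Major 3rd (3rd): F#
Perfect 5th (5th): A
Minor 7th (7th): C
Major 9th (9th): E
Major 13th (13th): B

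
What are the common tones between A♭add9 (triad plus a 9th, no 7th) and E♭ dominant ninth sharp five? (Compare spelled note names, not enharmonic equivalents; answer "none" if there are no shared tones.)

E♭

A♭add9 = A♭, C, E♭, B♭.
E♭ dominant ninth sharp five = E♭, G, B, D♭, F.
Shared: E♭.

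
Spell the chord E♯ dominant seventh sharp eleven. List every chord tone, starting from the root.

E♯  G𝄪  B♯  D♯  A𝄪

Root E♯, quality dominant seventh sharp eleven:
Root: E♯
Major 3rd (3rd): G𝄪
Perfect 5th (5th): B♯
Minor 7th (7th): D♯
Augmented 11th (11th): A𝄪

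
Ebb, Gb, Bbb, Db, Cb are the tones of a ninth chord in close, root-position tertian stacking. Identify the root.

Cb

Stacking in thirds gives Cb – Ebb – Gb – Bbb – Db, so Cb is the root — Cb minor ninth.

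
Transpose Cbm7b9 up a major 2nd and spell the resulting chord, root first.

D♭ F♭ A♭ C♭ E𝄫

A major 2nd up from C♭ is D♭, so the new chord is D♭ minor seventh flat nine.
Root: D♭
Minor 3rd (3rd): F♭
Perfect 5th (5th): A♭
Minor 7th (7th): C♭
Minor 9th (9th): E𝄫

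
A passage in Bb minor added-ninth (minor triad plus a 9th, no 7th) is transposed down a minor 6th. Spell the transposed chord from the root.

D – F – A – E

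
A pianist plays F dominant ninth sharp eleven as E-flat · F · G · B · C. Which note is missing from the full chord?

A

F dominant ninth sharp eleven = F, A, C, E-flat, G, B. The voicing lacks the 3rd (major 3rd), A.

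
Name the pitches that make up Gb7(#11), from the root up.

Root Gb, quality dominant seventh sharp eleven:
root → Gb
3rd (major 3rd) → Bb
5th (perfect 5th) → Db
7th (minor 7th) → Fb
11th (augmented 11th) → C

Gb, Bb, Db, Fb, C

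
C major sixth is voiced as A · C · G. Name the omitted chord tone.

C major sixth = C, E, G, A. The voicing lacks the 3rd (major 3rd), E.

E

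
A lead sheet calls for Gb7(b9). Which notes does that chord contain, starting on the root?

Gb7(b9): dominant seventh flat nine on Gb.
Gb — root
Bb — major 3rd
Db — perfect 5th
Fb — minor 7th
Abb — minor 9th

Gb, Bb, Db, Fb, Abb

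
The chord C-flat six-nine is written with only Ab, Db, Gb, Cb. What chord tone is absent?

Eb

The full C-flat six-nine chord is Cb, Eb, Gb, Ab, Db.
Comparing with the voicing, the major 3rd (3rd) — Eb — is absent.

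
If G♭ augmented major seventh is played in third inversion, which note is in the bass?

G♭ augmented major seventh = Gb–Bb–D–F. Third inversion → seventh in the bass = F.

F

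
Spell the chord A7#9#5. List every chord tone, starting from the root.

A, C#, E#, G, B#

Root A, quality dominant seventh sharp nine sharp five:
A — root
C# — major 3rd
E# — augmented 5th
G — minor 7th
B# — augmented 9th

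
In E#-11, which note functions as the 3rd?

E#-11 is built on E♯; its 3rd is a minor 3rd above the root.
A third above E uses the letter G, and the minor 3rd above E♯ is G♯.

G♯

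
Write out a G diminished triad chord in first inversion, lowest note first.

B-flat, D-flat, G

In root position, G diminished triad is G–B-flat–D-flat.
First inversion puts the third (B-flat) in the bass.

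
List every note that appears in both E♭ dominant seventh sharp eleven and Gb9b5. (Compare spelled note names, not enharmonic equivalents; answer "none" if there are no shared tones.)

Bb

E♭ dominant seventh sharp eleven = Eb, G, Bb, Db, A.
Gb9b5 = Gb, Bb, Dbb, Fb, Ab.
Shared: Bb.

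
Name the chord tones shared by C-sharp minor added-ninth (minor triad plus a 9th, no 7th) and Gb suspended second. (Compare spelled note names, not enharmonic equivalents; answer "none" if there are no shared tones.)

none

C-sharp minor added-ninth = C-sharp, E, G-sharp, D-sharp.
Gb suspended second = G-flat, A-flat, D-flat.
Shared: none.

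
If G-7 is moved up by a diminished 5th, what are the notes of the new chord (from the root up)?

A diminished 5th up from G is Db, so the new chord is Db minor seventh.
Root: Db
Minor 3rd (3rd): Fb
Perfect 5th (5th): Ab
Minor 7th (7th): Cb

Db  Fb  Ab  Cb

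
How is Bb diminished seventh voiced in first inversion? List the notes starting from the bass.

In root position, Bb diminished seventh is B-flat–D-flat–F-flat–A-double-flat.
First inversion puts the third (D-flat) in the bass.

D-flat  F-flat  A-double-flat  B-flat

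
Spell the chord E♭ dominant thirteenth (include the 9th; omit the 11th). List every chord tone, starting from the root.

E-flat G B-flat D-flat F C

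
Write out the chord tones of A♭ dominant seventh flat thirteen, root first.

A-flat – C – E-flat – G-flat – F-flat

Root A-flat, quality dominant seventh flat thirteen:
root → A-flat
3rd (major 3rd) → C
5th (perfect 5th) → E-flat
7th (minor 7th) → G-flat
13th (minor 13th) → F-flat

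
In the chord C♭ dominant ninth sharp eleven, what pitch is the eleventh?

F

C♭ dominant ninth sharp eleven is built on Cb; its 11th is an augmented 11th above the root.
A fourth above C uses the letter F, and the augmented 11th above Cb is F.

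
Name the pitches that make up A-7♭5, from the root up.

A C E♭ G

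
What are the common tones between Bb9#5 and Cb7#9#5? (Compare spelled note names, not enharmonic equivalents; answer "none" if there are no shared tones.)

Bb9#5: Bb D F# Ab C
Cb7#9#5: Cb Eb G Bbb D
Common to both → D.

D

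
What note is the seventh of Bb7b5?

Bb7b5 is built on B♭; its 7th is a minor 7th above the root.
A seventh above B uses the letter A, and the minor 7th above B♭ is A♭.

A♭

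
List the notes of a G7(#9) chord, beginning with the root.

G – B – D – F – A#

Root G, quality dominant seventh sharp nine:
Root: G
Major 3rd (3rd): B
Perfect 5th (5th): D
Minor 7th (7th): F
Augmented 9th (9th): A#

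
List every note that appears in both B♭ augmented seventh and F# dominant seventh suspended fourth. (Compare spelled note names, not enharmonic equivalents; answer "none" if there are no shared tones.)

F#

B♭ augmented seventh = Bb, D, F#, Ab.
F# dominant seventh suspended fourth = F#, B, C#, E.
Shared: F#.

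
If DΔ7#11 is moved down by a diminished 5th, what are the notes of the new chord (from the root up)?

A diminished 5th down from D is G#, so the new chord is G# major seventh sharp eleven.
- root: G#
- major 3rd: B#
- perfect 5th: D#
- major 7th: F##
- augmented 11th: C##

G# B# D# F## C##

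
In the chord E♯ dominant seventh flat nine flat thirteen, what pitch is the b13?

C-sharp

Root of E♯ dominant seventh flat nine flat thirteen = E-sharp. The 13th is a minor 13th: E-sharp up a minor 13th → C-sharp.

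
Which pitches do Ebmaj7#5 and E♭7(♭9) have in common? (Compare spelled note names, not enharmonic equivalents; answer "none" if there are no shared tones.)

Eb, G

Ebmaj7#5 = Eb, G, B, D.
E♭7(♭9) = Eb, G, Bb, Db, Fb.
Shared: Eb, G.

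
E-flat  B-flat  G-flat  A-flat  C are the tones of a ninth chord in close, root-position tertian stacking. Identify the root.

A-flat

Stacking in thirds gives A-flat – C – E-flat – G-flat – B-flat, so A-flat is the root — A-flat dominant ninth.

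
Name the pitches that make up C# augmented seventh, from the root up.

C# augmented seventh: augmented seventh on C-sharp.
C-sharp — root
E-sharp — major 3rd
G-double-sharp — augmented 5th
B — minor 7th

C-sharp E-sharp G-double-sharp B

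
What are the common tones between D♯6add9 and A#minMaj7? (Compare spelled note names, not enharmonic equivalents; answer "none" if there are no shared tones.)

A#, E#

D♯6add9: D# F## A# B# E#
A#minMaj7: A# C# E# G##
Common to both → A#, E#.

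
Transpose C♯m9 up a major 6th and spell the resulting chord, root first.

C# up a major 6th → A#. New chord: A# minor ninth.
A# — root
C# — minor 3rd
E# — perfect 5th
G# — minor 7th
B# — major 9th

A# C# E# G# B#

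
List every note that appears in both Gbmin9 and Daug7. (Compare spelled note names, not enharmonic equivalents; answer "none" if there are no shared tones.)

Gbmin9: G♭ B𝄫 D♭ F♭ A♭
Daug7: D F♯ A♯ C
Common to both → none.

none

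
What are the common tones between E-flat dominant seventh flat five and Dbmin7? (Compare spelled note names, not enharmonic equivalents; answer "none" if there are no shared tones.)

D♭

E-flat dominant seventh flat five: E♭ G B𝄫 D♭
Dbmin7: D♭ F♭ A♭ C♭
Common to both → D♭.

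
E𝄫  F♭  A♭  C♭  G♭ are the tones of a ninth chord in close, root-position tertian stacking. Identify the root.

Stacking in thirds gives F♭ – A♭ – C♭ – E𝄫 – G♭, so F♭ is the root — F♭ dominant ninth.

F♭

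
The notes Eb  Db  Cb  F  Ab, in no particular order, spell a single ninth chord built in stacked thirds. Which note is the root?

Db

Arranged so that each adjacent pair is a third by letter name: Db – F – Ab – Cb – Eb.
The bottom of that stack, Db, is the root (this is Db dominant ninth).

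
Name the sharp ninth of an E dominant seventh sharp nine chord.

F##

E dominant seventh sharp nine is built on E; its 9th is an augmented 9th above the root.
A second above E uses the letter F, and the augmented 9th above E is F##.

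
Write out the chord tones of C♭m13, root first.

Cb, Ebb, Gb, Bbb, Db, Fb, Ab

C♭m13 is a minor thirteenth built on Cb.
- root: Cb
- minor 3rd: Ebb
- perfect 5th: Gb
- minor 7th: Bbb
- major 9th: Db
- perfect 11th: Fb
- major 13th: Ab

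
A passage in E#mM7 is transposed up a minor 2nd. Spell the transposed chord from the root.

Transposed root: E# → F# (minor 2nd up). So we spell F# minor-major seventh:
Root: F#
Minor 3rd (3rd): A
Perfect 5th (5th): C#
Major 7th (7th): E#

F# – A – C# – E#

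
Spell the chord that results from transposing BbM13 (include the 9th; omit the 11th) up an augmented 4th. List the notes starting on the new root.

E – G# – B – D# – F# – C#

Transposed root: Bb → E (augmented 4th up). So we spell E major thirteenth:
root → E
3rd (major 3rd) → G#
5th (perfect 5th) → B
7th (major 7th) → D#
9th (major 9th) → F#
13th (major 13th) → C#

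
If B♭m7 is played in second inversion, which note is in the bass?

B♭m7 in root position is B♭–D♭–F–A♭.
Second inversion places the fifth in the bass, which is F.

F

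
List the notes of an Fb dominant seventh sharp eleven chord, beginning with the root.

Fb dominant seventh sharp eleven: dominant seventh sharp eleven on F-flat.
- root: F-flat
- major 3rd: A-flat
- perfect 5th: C-flat
- minor 7th: E-double-flat
- augmented 11th: B-flat

F-flat  A-flat  C-flat  E-double-flat  B-flat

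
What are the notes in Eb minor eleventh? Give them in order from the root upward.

Root E♭, quality minor eleventh:
root → E♭
3rd (minor 3rd) → G♭
5th (perfect 5th) → B♭
7th (minor 7th) → D♭
9th (major 9th) → F
11th (perfect 11th) → A♭

E♭ G♭ B♭ D♭ F A♭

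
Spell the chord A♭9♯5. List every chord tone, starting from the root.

Ab, C, E, Gb, Bb

A♭9♯5 is a dominant ninth sharp five built on Ab.
Root: Ab
Major 3rd (3rd): C
Augmented 5th (5th): E
Minor 7th (7th): Gb
Major 9th (9th): Bb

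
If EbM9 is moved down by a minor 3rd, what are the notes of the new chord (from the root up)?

Eb down a minor 3rd → C. New chord: C major ninth.
- root: C
- major 3rd: E
- perfect 5th: G
- major 7th: B
- major 9th: D

C, E, G, B, D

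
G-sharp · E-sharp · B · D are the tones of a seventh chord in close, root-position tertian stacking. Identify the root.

Stacking in thirds gives E-sharp – G-sharp – B – D, so E-sharp is the root — E-sharp diminished seventh.

E-sharp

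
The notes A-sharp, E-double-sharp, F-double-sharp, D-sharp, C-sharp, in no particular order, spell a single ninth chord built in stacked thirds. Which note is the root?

Arranged so that each adjacent pair is a third by letter name: D-sharp – F-double-sharp – A-sharp – C-sharp – E-double-sharp.
The bottom of that stack, D-sharp, is the root (this is D-sharp dominant seventh sharp nine).

D-sharp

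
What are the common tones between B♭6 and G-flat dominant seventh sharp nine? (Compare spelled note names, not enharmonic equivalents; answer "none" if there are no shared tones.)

B♭6: Bb D F G
G-flat dominant seventh sharp nine: Gb Bb Db Fb A
Common to both → Bb.

Bb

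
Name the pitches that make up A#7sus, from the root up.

A# – D# – E# – G#

Root A#, quality dominant seventh suspended fourth:
- root: A#
- perfect 4th: D#
- perfect 5th: E#
- minor 7th: G#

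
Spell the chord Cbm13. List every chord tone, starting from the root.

Cb Ebb Gb Bbb Db Fb Ab

Cbm13: minor thirteenth on Cb.
Cb — root
Ebb — minor 3rd
Gb — perfect 5th
Bbb — minor 7th
Db — major 9th
Fb — perfect 11th
Ab — major 13th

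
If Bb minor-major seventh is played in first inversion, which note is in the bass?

D-flat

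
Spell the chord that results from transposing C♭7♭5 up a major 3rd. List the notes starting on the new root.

C♭ up a major 3rd → E♭. New chord: E♭ dominant seventh flat five.
Root: E♭
Major 3rd (3rd): G
Diminished 5th (5th): B𝄫
Minor 7th (7th): D♭

E♭, G, B𝄫, D♭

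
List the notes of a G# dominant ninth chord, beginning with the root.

Root G#, quality dominant ninth:
- root: G#
- major 3rd: B#
- perfect 5th: D#
- minor 7th: F#
- major 9th: A#

G# – B# – D# – F# – A#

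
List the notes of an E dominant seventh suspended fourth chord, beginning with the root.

E, A, B, D

Root E, quality dominant seventh suspended fourth:
root → E
4th (perfect 4th) → A
5th (perfect 5th) → B
7th (minor 7th) → D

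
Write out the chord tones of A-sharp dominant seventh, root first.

A-sharp, C-double-sharp, E-sharp, G-sharp

Root A-sharp, quality dominant seventh:
- root: A-sharp
- major 3rd: C-double-sharp
- perfect 5th: E-sharp
- minor 7th: G-sharp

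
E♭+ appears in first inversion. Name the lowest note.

E♭+ = E♭–G–B. First inversion → third in the bass = G.

G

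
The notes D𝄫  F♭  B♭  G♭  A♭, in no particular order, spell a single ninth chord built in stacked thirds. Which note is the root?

Arranged so that each adjacent pair is a third by letter name: G♭ – B♭ – D𝄫 – F♭ – A♭.
The bottom of that stack, G♭, is the root (this is G♭ dominant ninth flat five).

G♭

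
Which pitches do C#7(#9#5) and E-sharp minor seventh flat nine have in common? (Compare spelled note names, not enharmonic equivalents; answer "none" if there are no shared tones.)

C#7(#9#5) = C#, E#, G##, B, D##.
E-sharp minor seventh flat nine = E#, G#, B#, D#, F#.
Shared: E#.

E#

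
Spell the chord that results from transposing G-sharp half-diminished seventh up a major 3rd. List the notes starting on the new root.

B-sharp, D-sharp, F-sharp, A-sharp

A major 3rd up from G-sharp is B-sharp, so the new chord is B-sharp half-diminished seventh.
root → B-sharp
3rd (minor 3rd) → D-sharp
5th (diminished 5th) → F-sharp
7th (minor 7th) → A-sharp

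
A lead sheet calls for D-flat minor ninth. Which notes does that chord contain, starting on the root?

D-flat, F-flat, A-flat, C-flat, E-flat

D-flat minor ninth: minor ninth on D-flat.
Root: D-flat
Minor 3rd (3rd): F-flat
Perfect 5th (5th): A-flat
Minor 7th (7th): C-flat
Major 9th (9th): E-flat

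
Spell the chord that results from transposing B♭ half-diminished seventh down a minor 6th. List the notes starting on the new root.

D – F – A-flat – C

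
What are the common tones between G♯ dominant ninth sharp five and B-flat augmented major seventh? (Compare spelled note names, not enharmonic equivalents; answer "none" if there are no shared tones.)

F-sharp

G♯ dominant ninth sharp five: G-sharp B-sharp D-double-sharp F-sharp A-sharp
B-flat augmented major seventh: B-flat D F-sharp A
Common to both → F-sharp.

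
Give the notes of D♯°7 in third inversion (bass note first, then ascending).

C, D#, F#, A

In root position, D♯°7 is D#–F#–A–C.
Third inversion puts the seventh (C) in the bass.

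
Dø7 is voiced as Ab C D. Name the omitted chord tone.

F

Dø7 = D, F, Ab, C. The voicing lacks the 3rd (minor 3rd), F.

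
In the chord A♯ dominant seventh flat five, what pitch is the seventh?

G♯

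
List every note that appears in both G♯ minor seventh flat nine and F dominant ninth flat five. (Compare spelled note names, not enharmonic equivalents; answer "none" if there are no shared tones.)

A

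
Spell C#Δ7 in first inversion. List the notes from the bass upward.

In root position, C#Δ7 is C♯–E♯–G♯–B♯.
First inversion puts the third (E♯) in the bass.

E♯ – G♯ – B♯ – C♯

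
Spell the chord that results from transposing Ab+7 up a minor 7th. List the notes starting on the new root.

A minor 7th up from Ab is Gb, so the new chord is Gb augmented seventh.
Gb — root
Bb — major 3rd
D — augmented 5th
Fb — minor 7th

Gb, Bb, D, Fb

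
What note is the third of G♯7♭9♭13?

Root of G♯7♭9♭13 = G#. The 3rd is a major 3rd: G# up a major 3rd → B#.

B#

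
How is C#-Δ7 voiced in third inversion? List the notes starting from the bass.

In root position, C#-Δ7 is C♯–E–G♯–B♯.
Third inversion puts the seventh (B♯) in the bass.

B♯ C♯ E G♯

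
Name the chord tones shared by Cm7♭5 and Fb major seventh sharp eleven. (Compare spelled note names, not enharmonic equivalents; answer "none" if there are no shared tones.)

Eb, Bb

Cm7♭5 = C, Eb, Gb, Bb.
Fb major seventh sharp eleven = Fb, Ab, Cb, Eb, Bb.
Shared: Eb, Bb.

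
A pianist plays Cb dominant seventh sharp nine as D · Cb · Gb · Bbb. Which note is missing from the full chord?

Eb

Cb dominant seventh sharp nine = Cb, Eb, Gb, Bbb, D. The voicing lacks the 3rd (major 3rd), Eb.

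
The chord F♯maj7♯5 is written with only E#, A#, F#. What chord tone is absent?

C##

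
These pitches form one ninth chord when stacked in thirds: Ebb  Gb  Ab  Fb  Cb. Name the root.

Fb

Arranged so that each adjacent pair is a third by letter name: Fb – Ab – Cb – Ebb – Gb.
The bottom of that stack, Fb, is the root (this is Fb dominant ninth).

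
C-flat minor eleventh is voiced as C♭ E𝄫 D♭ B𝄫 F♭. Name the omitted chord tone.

G♭

C-flat minor eleventh = C♭, E𝄫, G♭, B𝄫, D♭, F♭. The voicing lacks the 5th (perfect 5th), G♭.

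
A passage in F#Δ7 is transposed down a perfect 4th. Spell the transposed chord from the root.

C♯  E♯  G♯  B♯

A perfect 4th down from F♯ is C♯, so the new chord is C♯ major seventh.
- root: C♯
- major 3rd: E♯
- perfect 5th: G♯
- major 7th: B♯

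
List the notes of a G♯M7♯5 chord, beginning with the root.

G#, B#, D##, F##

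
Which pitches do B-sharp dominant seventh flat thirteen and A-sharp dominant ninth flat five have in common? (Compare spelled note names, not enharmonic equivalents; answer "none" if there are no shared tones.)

B-sharp  A-sharp  G-sharp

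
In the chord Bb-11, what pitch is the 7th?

Ab

Root of Bb-11 = Bb. The 7th is a minor 7th: Bb up a minor 7th → Ab.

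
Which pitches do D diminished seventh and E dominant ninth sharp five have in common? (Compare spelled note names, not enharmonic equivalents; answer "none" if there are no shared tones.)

D

D diminished seventh = D, F, A-flat, C-flat.
E dominant ninth sharp five = E, G-sharp, B-sharp, D, F-sharp.
Shared: D.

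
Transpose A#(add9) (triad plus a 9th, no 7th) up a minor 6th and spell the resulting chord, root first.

A minor 6th up from A♯ is F♯, so the new chord is F♯ added-ninth.
- root: F♯
- major 3rd: A♯
- perfect 5th: C♯
- major 9th: G♯

F♯ A♯ C♯ G♯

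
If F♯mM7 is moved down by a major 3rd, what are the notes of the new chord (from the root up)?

A major 3rd down from F# is D, so the new chord is D minor-major seventh.
root → D
3rd (minor 3rd) → F
5th (perfect 5th) → A
7th (major 7th) → C#

D F A C#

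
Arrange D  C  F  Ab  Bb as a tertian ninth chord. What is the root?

Stacking in thirds gives Bb – D – F – Ab – C, so Bb is the root — Bb dominant ninth.

Bb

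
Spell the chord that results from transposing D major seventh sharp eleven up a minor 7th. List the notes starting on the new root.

C  E  G  B  F-sharp

D up a minor 7th → C. New chord: C major seventh sharp eleven.
- root: C
- major 3rd: E
- perfect 5th: G
- major 7th: B
- augmented 11th: F-sharp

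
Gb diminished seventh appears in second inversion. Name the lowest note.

Gb diminished seventh = G-flat–B-double-flat–D-double-flat–F-double-flat. Second inversion → fifth in the bass = D-double-flat.

D-double-flat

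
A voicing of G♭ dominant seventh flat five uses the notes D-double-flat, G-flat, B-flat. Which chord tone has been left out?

The full G♭ dominant seventh flat five chord is G-flat, B-flat, D-double-flat, F-flat.
Comparing with the voicing, the minor 7th (7th) — F-flat — is absent.

F-flat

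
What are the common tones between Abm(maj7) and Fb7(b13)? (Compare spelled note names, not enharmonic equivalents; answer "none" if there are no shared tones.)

Abm(maj7): Ab Cb Eb G
Fb7(b13): Fb Ab Cb Ebb Dbb
Common to both → Ab, Cb.

Ab  Cb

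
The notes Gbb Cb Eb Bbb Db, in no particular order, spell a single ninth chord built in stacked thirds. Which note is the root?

Cb

Stacking in thirds gives Cb – Eb – Gbb – Bbb – Db, so Cb is the root — Cb dominant ninth flat five.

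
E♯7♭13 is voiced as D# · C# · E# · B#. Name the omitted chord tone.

E♯7♭13 = E#, G##, B#, D#, C#. The voicing lacks the 3rd (major 3rd), G##.

G##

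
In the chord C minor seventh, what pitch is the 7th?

Root of C minor seventh = C. The 7th is a minor 7th: C up a minor 7th → B♭.

B♭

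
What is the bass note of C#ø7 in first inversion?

C#ø7 in root position is C#–E–G–B.
First inversion places the third in the bass, which is E.

E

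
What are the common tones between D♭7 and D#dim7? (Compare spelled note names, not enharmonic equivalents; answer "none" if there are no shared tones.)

none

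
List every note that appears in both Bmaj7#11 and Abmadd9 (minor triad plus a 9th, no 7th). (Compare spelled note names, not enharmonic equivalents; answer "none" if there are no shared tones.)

Bmaj7#11: B D# F# A# E#
Abmadd9: Ab Cb Eb Bb
Common to both → none.

none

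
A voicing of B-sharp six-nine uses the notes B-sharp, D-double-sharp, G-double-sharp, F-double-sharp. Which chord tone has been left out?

C-double-sharp

The full B-sharp six-nine chord is B-sharp, D-double-sharp, F-double-sharp, G-double-sharp, C-double-sharp.
Comparing with the voicing, the major 9th (9th) — C-double-sharp — is absent.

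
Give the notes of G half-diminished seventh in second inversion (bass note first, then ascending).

G half-diminished seventh = G–B-flat–D-flat–F; second inversion → fifth (D-flat) lowest.

D-flat – F – G – B-flat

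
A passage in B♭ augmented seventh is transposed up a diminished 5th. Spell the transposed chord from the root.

B-flat up a diminished 5th → F-flat. New chord: F-flat augmented seventh.
- root: F-flat
- major 3rd: A-flat
- augmented 5th: C
- minor 7th: E-double-flat

F-flat – A-flat – C – E-double-flat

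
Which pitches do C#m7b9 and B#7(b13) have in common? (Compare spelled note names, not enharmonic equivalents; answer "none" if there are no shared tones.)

G♯

C#m7b9: C♯ E G♯ B D
B#7(b13): B♯ D𝄪 F𝄪 A♯ G♯
Common to both → G♯.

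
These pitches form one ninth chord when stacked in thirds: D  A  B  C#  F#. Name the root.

B

Stacking in thirds gives B – D – F# – A – C#, so B is the root — B minor ninth.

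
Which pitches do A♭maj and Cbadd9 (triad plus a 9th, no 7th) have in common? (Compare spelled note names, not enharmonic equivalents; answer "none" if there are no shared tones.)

A♭maj: Ab C Eb
Cbadd9: Cb Eb Gb Db
Common to both → Eb.

Eb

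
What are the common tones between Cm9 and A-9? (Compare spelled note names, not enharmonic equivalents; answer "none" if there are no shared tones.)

C – G

Cm9: C Eb G Bb D
A-9: A C E G B
Common to both → C, G.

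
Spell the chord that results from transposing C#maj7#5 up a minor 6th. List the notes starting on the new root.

C# up a minor 6th → A. New chord: A augmented major seventh.
root → A
3rd (major 3rd) → C#
5th (augmented 5th) → E#
7th (major 7th) → G#

A  C#  E#  G#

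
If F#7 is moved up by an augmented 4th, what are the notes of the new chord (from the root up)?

B#  D##  F##  A#

An augmented 4th up from F# is B#, so the new chord is B# dominant seventh.
Root: B#
Major 3rd (3rd): D##
Perfect 5th (5th): F##
Minor 7th (7th): A#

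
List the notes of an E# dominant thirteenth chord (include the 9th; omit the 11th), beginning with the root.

E# dominant thirteenth: dominant thirteenth on E-sharp.
root → E-sharp
3rd (major 3rd) → G-double-sharp
5th (perfect 5th) → B-sharp
7th (minor 7th) → D-sharp
9th (major 9th) → F-double-sharp
13th (major 13th) → C-double-sharp

E-sharp, G-double-sharp, B-sharp, D-sharp, F-double-sharp, C-double-sharp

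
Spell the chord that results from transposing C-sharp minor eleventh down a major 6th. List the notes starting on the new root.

A major 6th down from C-sharp is E, so the new chord is E minor eleventh.
Root: E
Minor 3rd (3rd): G
Perfect 5th (5th): B
Minor 7th (7th): D
Major 9th (9th): F-sharp
Perfect 11th (11th): A

E, G, B, D, F-sharp, A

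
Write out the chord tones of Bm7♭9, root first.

B – D – F# – A – C

Bm7♭9: minor seventh flat nine on B.
B — root
D — minor 3rd
F# — perfect 5th
A — minor 7th
C — minor 9th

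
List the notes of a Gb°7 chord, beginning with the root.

G♭ B𝄫 D𝄫 F𝄫

Gb°7: diminished seventh on G♭.
G♭ — root
B𝄫 — minor 3rd
D𝄫 — diminished 5th
F𝄫 — diminished 7th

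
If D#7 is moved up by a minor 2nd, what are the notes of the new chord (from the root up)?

Transposed root: D# → E (minor 2nd up). So we spell E dominant seventh:
E — root
G# — major 3rd
B — perfect 5th
D — minor 7th

E G# B D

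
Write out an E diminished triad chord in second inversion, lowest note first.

E diminished triad = E–G–B-flat; second inversion → fifth (B-flat) lowest.

B-flat  E  G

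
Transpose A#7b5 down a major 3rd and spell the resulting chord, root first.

F#, A#, C, E

A# down a major 3rd → F#. New chord: F# dominant seventh flat five.
Root: F#
Major 3rd (3rd): A#
Diminished 5th (5th): C
Minor 7th (7th): E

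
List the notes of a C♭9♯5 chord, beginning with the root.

Cb Eb G Bbb Db

C♭9♯5 is a dominant ninth sharp five built on Cb.
Root: Cb
Major 3rd (3rd): Eb
Augmented 5th (5th): G
Minor 7th (7th): Bbb
Major 9th (9th): Db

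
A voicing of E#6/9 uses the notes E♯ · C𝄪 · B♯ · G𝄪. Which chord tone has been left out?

F𝄪

E#6/9 = E♯, G𝄪, B♯, C𝄪, F𝄪. The voicing lacks the 9th (major 9th), F𝄪.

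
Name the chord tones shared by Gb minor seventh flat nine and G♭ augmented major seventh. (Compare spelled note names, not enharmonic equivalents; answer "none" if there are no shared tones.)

G-flat

Gb minor seventh flat nine: G-flat B-double-flat D-flat F-flat A-double-flat
G♭ augmented major seventh: G-flat B-flat D F
Common to both → G-flat.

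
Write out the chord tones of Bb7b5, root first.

B♭ D F♭ A♭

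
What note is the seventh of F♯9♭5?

Root of F♯9♭5 = F#. The 7th is a minor 7th: F# up a minor 7th → E.

E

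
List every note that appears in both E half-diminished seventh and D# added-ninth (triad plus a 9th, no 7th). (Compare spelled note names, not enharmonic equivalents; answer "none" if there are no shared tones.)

E half-diminished seventh: E G B-flat D
D# added-ninth: D-sharp F-double-sharp A-sharp E-sharp
Common to both → none.

none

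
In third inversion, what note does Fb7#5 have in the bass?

Ebb

Fb7#5 in root position is Fb–Ab–C–Ebb.
Third inversion places the seventh in the bass, which is Ebb.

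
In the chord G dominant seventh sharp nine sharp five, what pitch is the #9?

A♯

G dominant seventh sharp nine sharp five is built on G; its 9th is an augmented 9th above the root.
A second above G uses the letter A, and the augmented 9th above G is A♯.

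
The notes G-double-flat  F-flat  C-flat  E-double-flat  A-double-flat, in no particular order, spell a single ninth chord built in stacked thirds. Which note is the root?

F-flat

Stacking in thirds gives F-flat – A-double-flat – C-flat – E-double-flat – G-double-flat, so F-flat is the root — F-flat minor seventh flat nine.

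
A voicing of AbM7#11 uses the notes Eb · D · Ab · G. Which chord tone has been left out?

C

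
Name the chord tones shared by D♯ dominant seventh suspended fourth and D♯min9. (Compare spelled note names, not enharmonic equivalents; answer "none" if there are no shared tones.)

D# A# C#

D♯ dominant seventh suspended fourth = D#, G#, A#, C#.
D♯min9 = D#, F#, A#, C#, E#.
Shared: D#, A#, C#.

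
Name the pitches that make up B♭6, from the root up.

Bb – D – F – G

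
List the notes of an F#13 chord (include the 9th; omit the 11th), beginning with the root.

F#, A#, C#, E, G#, D#

F#13: dominant thirteenth on F#.
- root: F#
- major 3rd: A#
- perfect 5th: C#
- minor 7th: E
- major 9th: G#
- major 13th: D#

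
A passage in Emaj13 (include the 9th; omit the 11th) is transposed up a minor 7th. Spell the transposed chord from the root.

Transposed root: E → D (minor 7th up). So we spell D major thirteenth:
Root: D
Major 3rd (3rd): F♯
Perfect 5th (5th): A
Major 7th (7th): C♯
Major 9th (9th): E
Major 13th (13th): B

D F♯ A C♯ E B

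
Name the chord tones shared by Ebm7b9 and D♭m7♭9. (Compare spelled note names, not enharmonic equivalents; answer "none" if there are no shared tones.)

Db, Fb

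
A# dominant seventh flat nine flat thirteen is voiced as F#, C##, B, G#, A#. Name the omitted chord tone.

E#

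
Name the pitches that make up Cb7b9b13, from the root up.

Cb7b9b13: dominant seventh flat nine flat thirteen on C♭.
- root: C♭
- major 3rd: E♭
- perfect 5th: G♭
- minor 7th: B𝄫
- minor 9th: D𝄫
- minor 13th: A𝄫

C♭ – E♭ – G♭ – B𝄫 – D𝄫 – A𝄫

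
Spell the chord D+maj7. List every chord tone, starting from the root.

Root D, quality augmented major seventh:
- root: D
- major 3rd: F♯
- augmented 5th: A♯
- major 7th: C♯

D, F♯, A♯, C♯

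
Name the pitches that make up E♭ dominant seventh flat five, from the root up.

E-flat, G, B-double-flat, D-flat

Root E-flat, quality dominant seventh flat five:
Root: E-flat
Major 3rd (3rd): G
Diminished 5th (5th): B-double-flat
Minor 7th (7th): D-flat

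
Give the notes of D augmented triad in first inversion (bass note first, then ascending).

F-sharp  A-sharp  D

D augmented triad = D–F-sharp–A-sharp; first inversion → third (F-sharp) lowest.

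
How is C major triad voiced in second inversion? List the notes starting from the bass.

G  C  E

C major triad = C–E–G; second inversion → fifth (G) lowest.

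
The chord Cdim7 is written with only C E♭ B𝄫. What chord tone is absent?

G♭

Cdim7 = C, E♭, G♭, B𝄫. The voicing lacks the 5th (diminished 5th), G♭.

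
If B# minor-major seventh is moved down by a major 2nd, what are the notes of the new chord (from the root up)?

A major 2nd down from B# is A#, so the new chord is A# minor-major seventh.
- root: A#
- minor 3rd: C#
- perfect 5th: E#
- major 7th: G##

A#  C#  E#  G##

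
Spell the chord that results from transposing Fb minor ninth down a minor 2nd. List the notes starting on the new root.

A minor 2nd down from F-flat is E-flat, so the new chord is E-flat minor ninth.
root → E-flat
3rd (minor 3rd) → G-flat
5th (perfect 5th) → B-flat
7th (minor 7th) → D-flat
9th (major 9th) → F

E-flat  G-flat  B-flat  D-flat  F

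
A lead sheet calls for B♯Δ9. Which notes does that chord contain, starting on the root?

B#, D##, F##, A##, C##

B♯Δ9: major ninth on B#.
Root: B#
Major 3rd (3rd): D##
Perfect 5th (5th): F##
Major 7th (7th): A##
Major 9th (9th): C##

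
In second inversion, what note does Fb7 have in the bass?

Cb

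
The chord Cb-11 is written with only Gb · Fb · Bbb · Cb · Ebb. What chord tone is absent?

Db

The full Cb-11 chord is Cb, Ebb, Gb, Bbb, Db, Fb.
Comparing with the voicing, the major 9th (9th) — Db — is absent.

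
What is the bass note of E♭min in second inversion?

Bb

E♭min = Eb–Gb–Bb. Second inversion → fifth in the bass = Bb.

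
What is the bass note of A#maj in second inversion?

A#maj in root position is A♯–C𝄪–E♯.
Second inversion places the fifth in the bass, which is E♯.

E♯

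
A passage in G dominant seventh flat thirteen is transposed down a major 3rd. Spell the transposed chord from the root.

Transposed root: G → Eb (major 3rd down). So we spell Eb dominant seventh flat thirteen:
root → Eb
3rd (major 3rd) → G
5th (perfect 5th) → Bb
7th (minor 7th) → Db
13th (minor 13th) → Cb

Eb, G, Bb, Db, Cb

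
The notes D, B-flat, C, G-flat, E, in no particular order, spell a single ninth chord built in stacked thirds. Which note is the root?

Arranged so that each adjacent pair is a third by letter name: C – E – G-flat – B-flat – D.
The bottom of that stack, C, is the root (this is C dominant ninth flat five).

C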